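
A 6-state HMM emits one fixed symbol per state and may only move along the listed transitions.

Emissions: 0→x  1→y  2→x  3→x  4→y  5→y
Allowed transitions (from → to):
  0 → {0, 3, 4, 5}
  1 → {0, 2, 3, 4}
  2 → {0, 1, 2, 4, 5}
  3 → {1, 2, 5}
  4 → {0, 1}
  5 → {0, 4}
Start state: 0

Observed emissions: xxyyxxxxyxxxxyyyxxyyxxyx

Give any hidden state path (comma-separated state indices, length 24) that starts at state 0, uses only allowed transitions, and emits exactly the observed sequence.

  pos 0: x in {0,2,3}, choose 0; start
  pos 1: x in {0,2,3}, choose 0; 0->0 ok
  pos 2: y in {1,4,5}, choose 4; 0->4 ok
  pos 3: y in {1,4,5}, choose 1; 4->1 ok
  pos 4: x in {0,2,3}, choose 2; 1->2 ok
  pos 5: x in {0,2,3}, choose 0; 2->0 ok
  pos 6: x in {0,2,3}, choose 0; 0->0 ok
  pos 7: x in {0,2,3}, choose 0; 0->0 ok
  pos 8: y in {1,4,5}, choose 5; 0->5 ok
  pos 9: x in {0,2,3}, choose 0; 5->0 ok
  pos 10: x in {0,2,3}, choose 0; 0->0 ok
  pos 11: x in {0,2,3}, choose 3; 0->3 ok
  pos 12: x in {0,2,3}, choose 2; 3->2 ok
  pos 13: y in {1,4,5}, choose 5; 2->5 ok
  pos 14: y in {1,4,5}, choose 4; 5->4 ok
  pos 15: y in {1,4,5}, choose 1; 4->1 ok
  pos 16: x in {0,2,3}, choose 3; 1->3 ok
  pos 17: x in {0,2,3}, choose 2; 3->2 ok
  pos 18: y in {1,4,5}, choose 5; 2->5 ok
  pos 19: y in {1,4,5}, choose 4; 5->4 ok
  pos 20: x in {0,2,3}, choose 0; 4->0 ok
  pos 21: x in {0,2,3}, choose 3; 0->3 ok
  pos 22: y in {1,4,5}, choose 1; 3->1 ok
  pos 23: x in {0,2,3}, choose 2; 1->2 ok

0,0,4,1,2,0,0,0,5,0,0,3,2,5,4,1,3,2,5,4,0,3,1,2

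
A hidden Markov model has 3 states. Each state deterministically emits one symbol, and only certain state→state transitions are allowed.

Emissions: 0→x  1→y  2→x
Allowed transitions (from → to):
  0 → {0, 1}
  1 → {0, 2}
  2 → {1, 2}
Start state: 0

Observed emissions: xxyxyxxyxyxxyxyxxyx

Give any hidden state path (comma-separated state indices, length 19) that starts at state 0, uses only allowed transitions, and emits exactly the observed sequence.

  t0 'x' -> {0,2}, take 0 (start)
  t1 'x' -> {0,2}, take 0 (0->0 ok)
  t2 'y' -> {1}, take 1 (0->1 ok)
  t3 'x' -> {0,2}, take 0 (1->0 ok)
  t4 'y' -> {1}, take 1 (0->1 ok)
  t5 'x' -> {0,2}, take 2 (1->2 ok)
  t6 'x' -> {0,2}, take 2 (2->2 ok)
  t7 'y' -> {1}, take 1 (2->1 ok)
  t8 'x' -> {0,2}, take 0 (1->0 ok)
  t9 'y' -> {1}, take 1 (0->1 ok)
  t10 'x' -> {0,2}, take 2 (1->2 ok)
  t11 'x' -> {0,2}, take 2 (2->2 ok)
  t12 'y' -> {1}, take 1 (2->1 ok)
  t13 'x' -> {0,2}, take 2 (1->2 ok)
  t14 'y' -> {1}, take 1 (2->1 ok)
  t15 'x' -> {0,2}, take 2 (1->2 ok)
  t16 'x' -> {0,2}, take 2 (2->2 ok)
  t17 'y' -> {1}, take 1 (2->1 ok)
  t18 'x' -> {0,2}, take 0 (1->0 ok)

0,0,1,0,1,2,2,1,0,1,2,2,1,2,1,2,2,1,0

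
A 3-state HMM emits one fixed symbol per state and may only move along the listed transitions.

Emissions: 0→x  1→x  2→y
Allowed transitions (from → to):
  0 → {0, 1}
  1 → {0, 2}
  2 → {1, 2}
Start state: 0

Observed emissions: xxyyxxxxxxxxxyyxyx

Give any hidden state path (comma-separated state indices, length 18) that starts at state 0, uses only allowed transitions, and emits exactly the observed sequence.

0,1,2,2,1,0,0,0,0,0,1,0,1,2,2,1,2,1

  pos 0: x in {0,1}, choose 0; start
  pos 1: x in {0,1}, choose 1; 0->1 ok
  pos 2: y in {2}, choose 2; 1->2 ok
  pos 3: y in {2}, choose 2; 2->2 ok
  pos 4: x in {0,1}, choose 1; 2->1 ok
  pos 5: x in {0,1}, choose 0; 1->0 ok
  pos 6: x in {0,1}, choose 0; 0->0 ok
  pos 7: x in {0,1}, choose 0; 0->0 ok
  pos 8: x in {0,1}, choose 0; 0->0 ok
  pos 9: x in {0,1}, choose 0; 0->0 ok
  pos 10: x in {0,1}, choose 1; 0->1 ok
  pos 11: x in {0,1}, choose 0; 1->0 ok
  pos 12: x in {0,1}, choose 1; 0->1 ok
  pos 13: y in {2}, choose 2; 1->2 ok
  pos 14: y in {2}, choose 2; 2->2 ok
  pos 15: x in {0,1}, choose 1; 2->1 ok
  pos 16: y in {2}, choose 2; 1->2 ok
  pos 17: x in {0,1}, choose 1; 2->1 ok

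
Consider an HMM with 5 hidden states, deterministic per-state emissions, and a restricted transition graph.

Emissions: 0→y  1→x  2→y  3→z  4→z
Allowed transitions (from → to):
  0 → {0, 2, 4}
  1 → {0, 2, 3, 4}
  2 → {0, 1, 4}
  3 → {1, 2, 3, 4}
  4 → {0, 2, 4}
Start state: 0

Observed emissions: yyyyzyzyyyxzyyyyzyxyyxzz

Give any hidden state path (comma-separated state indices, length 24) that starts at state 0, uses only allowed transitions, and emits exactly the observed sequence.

  t0 'y' -> {0,2}, take 0 (start)
  t1 'y' -> {0,2}, take 0 (0->0 ok)
  t2 'y' -> {0,2}, take 2 (0->2 ok)
  t3 'y' -> {0,2}, take 0 (2->0 ok)
  t4 'z' -> {3,4}, take 4 (0->4 ok)
  t5 'y' -> {0,2}, take 2 (4->2 ok)
  t6 'z' -> {3,4}, take 4 (2->4 ok)
  t7 'y' -> {0,2}, take 0 (4->0 ok)
  t8 'y' -> {0,2}, take 0 (0->0 ok)
  t9 'y' -> {0,2}, take 2 (0->2 ok)
  t10 'x' -> {1}, take 1 (2->1 ok)
  t11 'z' -> {3,4}, take 4 (1->4 ok)
  t12 'y' -> {0,2}, take 0 (4->0 ok)
  t13 'y' -> {0,2}, take 2 (0->2 ok)
  t14 'y' -> {0,2}, take 0 (2->0 ok)
  t15 'y' -> {0,2}, take 0 (0->0 ok)
  t16 'z' -> {3,4}, take 4 (0->4 ok)
  t17 'y' -> {0,2}, take 2 (4->2 ok)
  t18 'x' -> {1}, take 1 (2->1 ok)
  t19 'y' -> {0,2}, take 0 (1->0 ok)
  t20 'y' -> {0,2}, take 2 (0->2 ok)
  t21 'x' -> {1}, take 1 (2->1 ok)
  t22 'z' -> {3,4}, take 4 (1->4 ok)
  t23 'z' -> {3,4}, take 4 (4->4 ok)

0,0,2,0,4,2,4,0,0,2,1,4,0,2,0,0,4,2,1,0,2,1,4,4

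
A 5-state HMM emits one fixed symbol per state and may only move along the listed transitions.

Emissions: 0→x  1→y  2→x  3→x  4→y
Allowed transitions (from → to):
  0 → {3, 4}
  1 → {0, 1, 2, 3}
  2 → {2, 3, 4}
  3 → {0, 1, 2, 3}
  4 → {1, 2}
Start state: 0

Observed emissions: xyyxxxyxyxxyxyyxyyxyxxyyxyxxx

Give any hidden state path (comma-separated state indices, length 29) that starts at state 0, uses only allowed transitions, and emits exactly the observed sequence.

  0: obs=x cand={0,2,3} pick 0 [start]
  1: obs=y cand={1,4} pick 4 [0->4 ok]
  2: obs=y cand={1,4} pick 1 [4->1 ok]
  3: obs=x cand={0,2,3} pick 3 [1->3 ok]
  4: obs=x cand={0,2,3} pick 3 [3->3 ok]
  5: obs=x cand={0,2,3} pick 3 [3->3 ok]
  6: obs=y cand={1,4} pick 1 [3->1 ok]
  7: obs=x cand={0,2,3} pick 3 [1->3 ok]
  8: obs=y cand={1,4} pick 1 [3->1 ok]
  9: obs=x cand={0,2,3} pick 3 [1->3 ok]
  10: obs=x cand={0,2,3} pick 0 [3->0 ok]
  11: obs=y cand={1,4} pick 4 [0->4 ok]
  12: obs=x cand={0,2,3} pick 2 [4->2 ok]
  13: obs=y cand={1,4} pick 4 [2->4 ok]
  14: obs=y cand={1,4} pick 1 [4->1 ok]
  15: obs=x cand={0,2,3} pick 2 [1->2 ok]
  16: obs=y cand={1,4} pick 4 [2->4 ok]
  17: obs=y cand={1,4} pick 1 [4->1 ok]
  18: obs=x cand={0,2,3} pick 0 [1->0 ok]
  19: obs=y cand={1,4} pick 4 [0->4 ok]
  20: obs=x cand={0,2,3} pick 2 [4->2 ok]
  21: obs=x cand={0,2,3} pick 2 [2->2 ok]
  22: obs=y cand={1,4} pick 4 [2->4 ok]
  23: obs=y cand={1,4} pick 1 [4->1 ok]
  24: obs=x cand={0,2,3} pick 0 [1->0 ok]
  25: obs=y cand={1,4} pick 4 [0->4 ok]
  26: obs=x cand={0,2,3} pick 2 [4->2 ok]
  27: obs=x cand={0,2,3} pick 2 [2->2 ok]
  28: obs=x cand={0,2,3} pick 3 [2->3 ok]

0,4,1,3,3,3,1,3,1,3,0,4,2,4,1,2,4,1,0,4,2,2,4,1,0,4,2,2,3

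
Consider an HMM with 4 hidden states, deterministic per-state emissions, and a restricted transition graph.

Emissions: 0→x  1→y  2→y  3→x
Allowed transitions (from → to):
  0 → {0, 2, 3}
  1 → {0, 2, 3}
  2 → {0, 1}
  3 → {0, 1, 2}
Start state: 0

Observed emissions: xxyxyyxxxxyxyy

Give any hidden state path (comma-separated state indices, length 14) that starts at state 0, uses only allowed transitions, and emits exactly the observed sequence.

0,3,1,3,2,1,0,0,3,0,2,0,2,1

  [0] x  {0,3}  => 0  start
  [1] x  {0,3}  => 3  0->3 ok
  [2] y  {1,2}  => 1  3->1 ok
  [3] x  {0,3}  => 3  1->3 ok
  [4] y  {1,2}  => 2  3->2 ok
  [5] y  {1,2}  => 1  2->1 ok
  [6] x  {0,3}  => 0  1->0 ok
  [7] x  {0,3}  => 0  0->0 ok
  [8] x  {0,3}  => 3  0->3 ok
  [9] x  {0,3}  => 0  3->0 ok
  [10] y  {1,2}  => 2  0->2 ok
  [11] x  {0,3}  => 0  2->0 ok
  [12] y  {1,2}  => 2  0->2 ok
  [13] y  {1,2}  => 1  2->1 ok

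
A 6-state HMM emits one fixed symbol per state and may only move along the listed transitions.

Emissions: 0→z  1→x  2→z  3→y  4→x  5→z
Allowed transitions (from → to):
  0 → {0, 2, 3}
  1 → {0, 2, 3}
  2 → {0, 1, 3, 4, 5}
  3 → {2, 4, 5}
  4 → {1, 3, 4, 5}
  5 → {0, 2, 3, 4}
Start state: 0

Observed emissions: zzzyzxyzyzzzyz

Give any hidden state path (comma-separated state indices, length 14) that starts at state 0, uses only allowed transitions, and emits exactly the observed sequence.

  pos 0: z in {0,2,5}, choose 0; start
  pos 1: z in {0,2,5}, choose 0; 0->0 ok
  pos 2: z in {0,2,5}, choose 0; 0->0 ok
  pos 3: y in {3}, choose 3; 0->3 ok
  pos 4: z in {0,2,5}, choose 5; 3->5 ok
  pos 5: x in {1,4}, choose 4; 5->4 ok
  pos 6: y in {3}, choose 3; 4->3 ok
  pos 7: z in {0,2,5}, choose 2; 3->2 ok
  pos 8: y in {3}, choose 3; 2->3 ok
  pos 9: z in {0,2,5}, choose 2; 3->2 ok
  pos 10: z in {0,2,5}, choose 0; 2->0 ok
  pos 11: z in {0,2,5}, choose 0; 0->0 ok
  pos 12: y in {3}, choose 3; 0->3 ok
  pos 13: z in {0,2,5}, choose 2; 3->2 ok

0,0,0,3,5,4,3,2,3,2,0,0,3,2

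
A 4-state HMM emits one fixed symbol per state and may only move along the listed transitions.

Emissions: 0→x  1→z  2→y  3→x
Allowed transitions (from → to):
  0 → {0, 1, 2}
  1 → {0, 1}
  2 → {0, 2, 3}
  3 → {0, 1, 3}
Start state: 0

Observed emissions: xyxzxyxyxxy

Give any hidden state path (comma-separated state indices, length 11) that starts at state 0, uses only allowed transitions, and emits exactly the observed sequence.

0,2,0,1,0,2,0,2,3,0,2

  0: obs=x cand={0,3} pick 0 [start]
  1: obs=y cand={2} pick 2 [0->2 ok]
  2: obs=x cand={0,3} pick 0 [2->0 ok]
  3: obs=z cand={1} pick 1 [0->1 ok]
  4: obs=x cand={0,3} pick 0 [1->0 ok]
  5: obs=y cand={2} pick 2 [0->2 ok]
  6: obs=x cand={0,3} pick 0 [2->0 ok]
  7: obs=y cand={2} pick 2 [0->2 ok]
  8: obs=x cand={0,3} pick 3 [2->3 ok]
  9: obs=x cand={0,3} pick 0 [3->0 ok]
  10: obs=y cand={2} pick 2 [0->2 ok]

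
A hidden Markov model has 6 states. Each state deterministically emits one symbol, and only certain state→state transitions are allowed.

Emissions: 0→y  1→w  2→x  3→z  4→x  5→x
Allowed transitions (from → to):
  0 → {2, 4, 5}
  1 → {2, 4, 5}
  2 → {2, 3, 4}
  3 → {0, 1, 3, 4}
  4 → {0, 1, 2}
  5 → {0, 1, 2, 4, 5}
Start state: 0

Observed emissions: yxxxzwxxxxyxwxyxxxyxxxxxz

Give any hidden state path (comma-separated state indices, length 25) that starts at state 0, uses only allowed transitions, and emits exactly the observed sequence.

  t0 'y' -> {0}, take 0 (start)
  t1 'x' -> {2,4,5}, take 2 (0->2 ok)
  t2 'x' -> {2,4,5}, take 4 (2->4 ok)
  t3 'x' -> {2,4,5}, take 2 (4->2 ok)
  t4 'z' -> {3}, take 3 (2->3 ok)
  t5 'w' -> {1}, take 1 (3->1 ok)
  t6 'x' -> {2,4,5}, take 2 (1->2 ok)
  t7 'x' -> {2,4,5}, take 2 (2->2 ok)
  t8 'x' -> {2,4,5}, take 2 (2->2 ok)
  t9 'x' -> {2,4,5}, take 4 (2->4 ok)
  t10 'y' -> {0}, take 0 (4->0 ok)
  t11 'x' -> {2,4,5}, take 4 (0->4 ok)
  t12 'w' -> {1}, take 1 (4->1 ok)
  t13 'x' -> {2,4,5}, take 4 (1->4 ok)
  t14 'y' -> {0}, take 0 (4->0 ok)
  t15 'x' -> {2,4,5}, take 2 (0->2 ok)
  t16 'x' -> {2,4,5}, take 2 (2->2 ok)
  t17 'x' -> {2,4,5}, take 4 (2->4 ok)
  t18 'y' -> {0}, take 0 (4->0 ok)
  t19 'x' -> {2,4,5}, take 4 (0->4 ok)
  t20 'x' -> {2,4,5}, take 2 (4->2 ok)
  t21 'x' -> {2,4,5}, take 4 (2->4 ok)
  t22 'x' -> {2,4,5}, take 2 (4->2 ok)
  t23 'x' -> {2,4,5}, take 2 (2->2 ok)
  t24 'z' -> {3}, take 3 (2->3 ok)

0,2,4,2,3,1,2,2,2,4,0,4,1,4,0,2,2,4,0,4,2,4,2,2,3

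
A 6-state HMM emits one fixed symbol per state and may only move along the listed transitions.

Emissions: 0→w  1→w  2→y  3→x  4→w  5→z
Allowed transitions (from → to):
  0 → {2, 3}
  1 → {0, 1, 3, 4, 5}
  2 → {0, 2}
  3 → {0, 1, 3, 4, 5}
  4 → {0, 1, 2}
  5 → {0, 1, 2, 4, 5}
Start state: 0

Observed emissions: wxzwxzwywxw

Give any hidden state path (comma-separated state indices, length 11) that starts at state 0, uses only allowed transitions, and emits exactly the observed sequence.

0,3,5,0,3,5,0,2,0,3,1

  t0 'w' -> {0,1,4}, take 0 (start)
  t1 'x' -> {3}, take 3 (0->3 ok)
  t2 'z' -> {5}, take 5 (3->5 ok)
  t3 'w' -> {0,1,4}, take 0 (5->0 ok)
  t4 'x' -> {3}, take 3 (0->3 ok)
  t5 'z' -> {5}, take 5 (3->5 ok)
  t6 'w' -> {0,1,4}, take 0 (5->0 ok)
  t7 'y' -> {2}, take 2 (0->2 ok)
  t8 'w' -> {0,1,4}, take 0 (2->0 ok)
  t9 'x' -> {3}, take 3 (0->3 ok)
  t10 'w' -> {0,1,4}, take 1 (3->1 ok)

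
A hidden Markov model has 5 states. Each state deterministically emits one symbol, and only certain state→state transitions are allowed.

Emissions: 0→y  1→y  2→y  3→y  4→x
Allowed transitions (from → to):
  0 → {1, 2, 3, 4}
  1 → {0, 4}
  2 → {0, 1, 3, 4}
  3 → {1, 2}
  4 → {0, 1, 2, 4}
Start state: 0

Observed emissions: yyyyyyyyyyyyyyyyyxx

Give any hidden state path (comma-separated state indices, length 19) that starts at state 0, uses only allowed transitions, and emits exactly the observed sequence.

0,2,0,3,2,3,2,3,2,0,2,0,1,0,1,0,1,4,4

  [0] y  {0,1,2,3}  => 0  start
  [1] y  {0,1,2,3}  => 2  0->2 ok
  [2] y  {0,1,2,3}  => 0  2->0 ok
  [3] y  {0,1,2,3}  => 3  0->3 ok
  [4] y  {0,1,2,3}  => 2  3->2 ok
  [5] y  {0,1,2,3}  => 3  2->3 ok
  [6] y  {0,1,2,3}  => 2  3->2 ok
  [7] y  {0,1,2,3}  => 3  2->3 ok
  [8] y  {0,1,2,3}  => 2  3->2 ok
  [9] y  {0,1,2,3}  => 0  2->0 ok
  [10] y  {0,1,2,3}  => 2  0->2 ok
  [11] y  {0,1,2,3}  => 0  2->0 ok
  [12] y  {0,1,2,3}  => 1  0->1 ok
  [13] y  {0,1,2,3}  => 0  1->0 ok
  [14] y  {0,1,2,3}  => 1  0->1 ok
  [15] y  {0,1,2,3}  => 0  1->0 ok
  [16] y  {0,1,2,3}  => 1  0->1 ok
  [17] x  {4}  => 4  1->4 ok
  [18] x  {4}  => 4  4->4 ok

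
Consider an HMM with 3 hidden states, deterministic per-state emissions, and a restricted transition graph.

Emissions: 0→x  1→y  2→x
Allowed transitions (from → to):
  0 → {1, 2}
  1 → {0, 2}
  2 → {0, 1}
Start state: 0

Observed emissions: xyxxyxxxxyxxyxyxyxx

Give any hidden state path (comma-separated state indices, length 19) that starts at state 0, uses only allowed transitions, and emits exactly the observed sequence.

0,1,0,2,1,0,2,0,2,1,2,0,1,2,1,2,1,0,2

  pos 0: x in {0,2}, choose 0; start
  pos 1: y in {1}, choose 1; 0->1 ok
  pos 2: x in {0,2}, choose 0; 1->0 ok
  pos 3: x in {0,2}, choose 2; 0->2 ok
  pos 4: y in {1}, choose 1; 2->1 ok
  pos 5: x in {0,2}, choose 0; 1->0 ok
  pos 6: x in {0,2}, choose 2; 0->2 ok
  pos 7: x in {0,2}, choose 0; 2->0 ok
  pos 8: x in {0,2}, choose 2; 0->2 ok
  pos 9: y in {1}, choose 1; 2->1 ok
  pos 10: x in {0,2}, choose 2; 1->2 ok
  pos 11: x in {0,2}, choose 0; 2->0 ok
  pos 12: y in {1}, choose 1; 0->1 ok
  pos 13: x in {0,2}, choose 2; 1->2 ok
  pos 14: y in {1}, choose 1; 2->1 ok
  pos 15: x in {0,2}, choose 2; 1->2 ok
  pos 16: y in {1}, choose 1; 2->1 ok
  pos 17: x in {0,2}, choose 0; 1->0 ok
  pos 18: x in {0,2}, choose 2; 0->2 ok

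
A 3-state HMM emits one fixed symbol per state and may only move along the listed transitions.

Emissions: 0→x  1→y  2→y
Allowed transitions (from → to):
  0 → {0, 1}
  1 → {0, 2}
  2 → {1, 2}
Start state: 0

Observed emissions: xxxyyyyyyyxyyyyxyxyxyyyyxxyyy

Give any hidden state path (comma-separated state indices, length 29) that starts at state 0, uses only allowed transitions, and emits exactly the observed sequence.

0,0,0,1,2,2,2,1,2,1,0,1,2,2,1,0,1,0,1,0,1,2,2,1,0,0,1,2,2

  t0 'x' -> {0}, take 0 (start)
  t1 'x' -> {0}, take 0 (0->0 ok)
  t2 'x' -> {0}, take 0 (0->0 ok)
  t3 'y' -> {1,2}, take 1 (0->1 ok)
  t4 'y' -> {1,2}, take 2 (1->2 ok)
  t5 'y' -> {1,2}, take 2 (2->2 ok)
  t6 'y' -> {1,2}, take 2 (2->2 ok)
  t7 'y' -> {1,2}, take 1 (2->1 ok)
  t8 'y' -> {1,2}, take 2 (1->2 ok)
  t9 'y' -> {1,2}, take 1 (2->1 ok)
  t10 'x' -> {0}, take 0 (1->0 ok)
  t11 'y' -> {1,2}, take 1 (0->1 ok)
  t12 'y' -> {1,2}, take 2 (1->2 ok)
  t13 'y' -> {1,2}, take 2 (2->2 ok)
  t14 'y' -> {1,2}, take 1 (2->1 ok)
  t15 'x' -> {0}, take 0 (1->0 ok)
  t16 'y' -> {1,2}, take 1 (0->1 ok)
  t17 'x' -> {0}, take 0 (1->0 ok)
  t18 'y' -> {1,2}, take 1 (0->1 ok)
  t19 'x' -> {0}, take 0 (1->0 ok)
  t20 'y' -> {1,2}, take 1 (0->1 ok)
  t21 'y' -> {1,2}, take 2 (1->2 ok)
  t22 'y' -> {1,2}, take 2 (2->2 ok)
  t23 'y' -> {1,2}, take 1 (2->1 ok)
  t24 'x' -> {0}, take 0 (1->0 ok)
  t25 'x' -> {0}, take 0 (0->0 ok)
  t26 'y' -> {1,2}, take 1 (0->1 ok)
  t27 'y' -> {1,2}, take 2 (1->2 ok)
  t28 'y' -> {1,2}, take 2 (2->2 ok)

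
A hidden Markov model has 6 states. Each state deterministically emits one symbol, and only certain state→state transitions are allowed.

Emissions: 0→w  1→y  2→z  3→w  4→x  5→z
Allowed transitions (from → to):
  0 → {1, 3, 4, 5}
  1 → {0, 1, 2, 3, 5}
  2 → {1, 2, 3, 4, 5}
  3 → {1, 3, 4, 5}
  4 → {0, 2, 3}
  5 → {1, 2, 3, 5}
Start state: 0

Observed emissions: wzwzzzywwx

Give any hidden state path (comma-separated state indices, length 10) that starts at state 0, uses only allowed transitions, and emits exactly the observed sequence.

0,5,3,5,5,5,1,0,3,4

  [0] w  {0,3}  => 0  start
  [1] z  {2,5}  => 5  0->5 ok
  [2] w  {0,3}  => 3  5->3 ok
  [3] z  {2,5}  => 5  3->5 ok
  [4] z  {2,5}  => 5  5->5 ok
  [5] z  {2,5}  => 5  5->5 ok
  [6] y  {1}  => 1  5->1 ok
  [7] w  {0,3}  => 0  1->0 ok
  [8] w  {0,3}  => 3  0->3 ok
  [9] x  {4}  => 4  3->4 ok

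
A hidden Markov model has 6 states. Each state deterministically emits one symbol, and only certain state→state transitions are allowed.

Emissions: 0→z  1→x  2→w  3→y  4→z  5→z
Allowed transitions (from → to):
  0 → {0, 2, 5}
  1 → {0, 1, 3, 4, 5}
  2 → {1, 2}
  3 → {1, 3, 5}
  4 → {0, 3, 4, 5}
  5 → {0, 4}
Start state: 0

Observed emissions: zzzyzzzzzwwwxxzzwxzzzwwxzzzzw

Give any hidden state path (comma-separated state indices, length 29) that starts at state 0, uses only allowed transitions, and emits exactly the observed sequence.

  pos 0: z in {0,4,5}, choose 0; start
  pos 1: z in {0,4,5}, choose 5; 0->5 ok
  pos 2: z in {0,4,5}, choose 4; 5->4 ok
  pos 3: y in {3}, choose 3; 4->3 ok
  pos 4: z in {0,4,5}, choose 5; 3->5 ok
  pos 5: z in {0,4,5}, choose 0; 5->0 ok
  pos 6: z in {0,4,5}, choose 5; 0->5 ok
  pos 7: z in {0,4,5}, choose 4; 5->4 ok
  pos 8: z in {0,4,5}, choose 0; 4->0 ok
  pos 9: w in {2}, choose 2; 0->2 ok
  pos 10: w in {2}, choose 2; 2->2 ok
  pos 11: w in {2}, choose 2; 2->2 ok
  pos 12: x in {1}, choose 1; 2->1 ok
  pos 13: x in {1}, choose 1; 1->1 ok
  pos 14: z in {0,4,5}, choose 0; 1->0 ok
  pos 15: z in {0,4,5}, choose 0; 0->0 ok
  pos 16: w in {2}, choose 2; 0->2 ok
  pos 17: x in {1}, choose 1; 2->1 ok
  pos 18: z in {0,4,5}, choose 0; 1->0 ok
  pos 19: z in {0,4,5}, choose 0; 0->0 ok
  pos 20: z in {0,4,5}, choose 0; 0->0 ok
  pos 21: w in {2}, choose 2; 0->2 ok
  pos 22: w in {2}, choose 2; 2->2 ok
  pos 23: x in {1}, choose 1; 2->1 ok
  pos 24: z in {0,4,5}, choose 0; 1->0 ok
  pos 25: z in {0,4,5}, choose 0; 0->0 ok
  pos 26: z in {0,4,5}, choose 0; 0->0 ok
  pos 27: z in {0,4,5}, choose 0; 0->0 ok
  pos 28: w in {2}, choose 2; 0->2 ok

0,5,4,3,5,0,5,4,0,2,2,2,1,1,0,0,2,1,0,0,0,2,2,1,0,0,0,0,2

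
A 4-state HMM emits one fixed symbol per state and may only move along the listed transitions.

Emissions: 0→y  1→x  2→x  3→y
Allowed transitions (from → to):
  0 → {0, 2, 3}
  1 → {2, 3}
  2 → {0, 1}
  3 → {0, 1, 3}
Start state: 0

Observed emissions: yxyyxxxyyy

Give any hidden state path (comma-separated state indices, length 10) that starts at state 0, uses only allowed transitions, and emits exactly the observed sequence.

0,2,0,3,1,2,1,3,0,3

  [0] y  {0,3}  => 0  start
  [1] x  {1,2}  => 2  0->2 ok
  [2] y  {0,3}  => 0  2->0 ok
  [3] y  {0,3}  => 3  0->3 ok
  [4] x  {1,2}  => 1  3->1 ok
  [5] x  {1,2}  => 2  1->2 ok
  [6] x  {1,2}  => 1  2->1 ok
  [7] y  {0,3}  => 3  1->3 ok
  [8] y  {0,3}  => 0  3->0 ok
  [9] y  {0,3}  => 3  0->3 ok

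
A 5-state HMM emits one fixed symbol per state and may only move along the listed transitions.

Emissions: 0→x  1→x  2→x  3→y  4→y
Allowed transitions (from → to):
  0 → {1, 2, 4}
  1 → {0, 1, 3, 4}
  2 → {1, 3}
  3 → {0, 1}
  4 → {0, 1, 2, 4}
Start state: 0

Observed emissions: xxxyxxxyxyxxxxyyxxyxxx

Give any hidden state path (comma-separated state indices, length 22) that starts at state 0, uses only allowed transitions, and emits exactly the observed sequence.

0,2,1,3,0,2,1,4,2,3,0,2,1,1,4,4,0,1,3,1,1,0

  pos 0: x in {0,1,2}, choose 0; start
  pos 1: x in {0,1,2}, choose 2; 0->2 ok
  pos 2: x in {0,1,2}, choose 1; 2->1 ok
  pos 3: y in {3,4}, choose 3; 1->3 ok
  pos 4: x in {0,1,2}, choose 0; 3->0 ok
  pos 5: x in {0,1,2}, choose 2; 0->2 ok
  pos 6: x in {0,1,2}, choose 1; 2->1 ok
  pos 7: y in {3,4}, choose 4; 1->4 ok
  pos 8: x in {0,1,2}, choose 2; 4->2 ok
  pos 9: y in {3,4}, choose 3; 2->3 ok
  pos 10: x in {0,1,2}, choose 0; 3->0 ok
  pos 11: x in {0,1,2}, choose 2; 0->2 ok
  pos 12: x in {0,1,2}, choose 1; 2->1 ok
  pos 13: x in {0,1,2}, choose 1; 1->1 ok
  pos 14: y in {3,4}, choose 4; 1->4 ok
  pos 15: y in {3,4}, choose 4; 4->4 ok
  pos 16: x in {0,1,2}, choose 0; 4->0 ok
  pos 17: x in {0,1,2}, choose 1; 0->1 ok
  pos 18: y in {3,4}, choose 3; 1->3 ok
  pos 19: x in {0,1,2}, choose 1; 3->1 ok
  pos 20: x in {0,1,2}, choose 1; 1->1 ok
  pos 21: x in {0,1,2}, choose 0; 1->0 ok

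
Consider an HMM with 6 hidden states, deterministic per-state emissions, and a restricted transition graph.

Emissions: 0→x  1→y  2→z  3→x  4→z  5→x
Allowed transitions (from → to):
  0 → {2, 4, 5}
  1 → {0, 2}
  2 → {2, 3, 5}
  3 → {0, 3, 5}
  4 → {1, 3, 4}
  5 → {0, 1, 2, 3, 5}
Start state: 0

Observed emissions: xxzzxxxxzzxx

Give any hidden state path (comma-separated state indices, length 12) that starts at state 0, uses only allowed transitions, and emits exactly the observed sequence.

  0: obs=x cand={0,3,5} pick 0 [start]
  1: obs=x cand={0,3,5} pick 5 [0->5 ok]
  2: obs=z cand={2,4} pick 2 [5->2 ok]
  3: obs=z cand={2,4} pick 2 [2->2 ok]
  4: obs=x cand={0,3,5} pick 5 [2->5 ok]
  5: obs=x cand={0,3,5} pick 3 [5->3 ok]
  6: obs=x cand={0,3,5} pick 3 [3->3 ok]
  7: obs=x cand={0,3,5} pick 0 [3->0 ok]
  8: obs=z cand={2,4} pick 4 [0->4 ok]
  9: obs=z cand={2,4} pick 4 [4->4 ok]
  10: obs=x cand={0,3,5} pick 3 [4->3 ok]
  11: obs=x cand={0,3,5} pick 5 [3->5 ok]

0,5,2,2,5,3,3,0,4,4,3,5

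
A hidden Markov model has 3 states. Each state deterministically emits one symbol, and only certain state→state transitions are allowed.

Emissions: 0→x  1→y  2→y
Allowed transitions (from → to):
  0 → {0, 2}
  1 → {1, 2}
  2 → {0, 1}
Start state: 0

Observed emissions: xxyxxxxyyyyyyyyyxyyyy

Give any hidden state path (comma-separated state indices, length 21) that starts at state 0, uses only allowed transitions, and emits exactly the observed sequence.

0,0,2,0,0,0,0,2,1,1,1,1,1,1,1,2,0,2,1,1,1

  [0] x  {0}  => 0  start
  [1] x  {0}  => 0  0->0 ok
  [2] y  {1,2}  => 2  0->2 ok
  [3] x  {0}  => 0  2->0 ok
  [4] x  {0}  => 0  0->0 ok
  [5] x  {0}  => 0  0->0 ok
  [6] x  {0}  => 0  0->0 ok
  [7] y  {1,2}  => 2  0->2 ok
  [8] y  {1,2}  => 1  2->1 ok
  [9] y  {1,2}  => 1  1->1 ok
  [10] y  {1,2}  => 1  1->1 ok
  [11] y  {1,2}  => 1  1->1 ok
  [12] y  {1,2}  => 1  1->1 ok
  [13] y  {1,2}  => 1  1->1 ok
  [14] y  {1,2}  => 1  1->1 ok
  [15] y  {1,2}  => 2  1->2 ok
  [16] x  {0}  => 0  2->0 ok
  [17] y  {1,2}  => 2  0->2 ok
  [18] y  {1,2}  => 1  2->1 ok
  [19] y  {1,2}  => 1  1->1 ok
  [20] y  {1,2}  => 1  1->1 ok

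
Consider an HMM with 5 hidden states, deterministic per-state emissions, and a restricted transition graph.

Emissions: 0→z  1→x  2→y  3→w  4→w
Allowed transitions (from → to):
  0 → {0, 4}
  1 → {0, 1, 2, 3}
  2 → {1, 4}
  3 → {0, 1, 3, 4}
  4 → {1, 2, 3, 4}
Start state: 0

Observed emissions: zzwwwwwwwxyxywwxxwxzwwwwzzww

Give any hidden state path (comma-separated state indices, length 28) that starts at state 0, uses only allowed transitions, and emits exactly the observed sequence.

0,0,4,4,3,4,4,3,3,1,2,1,2,4,3,1,1,3,1,0,4,3,3,3,0,0,4,3

  pos 0: z in {0}, choose 0; start
  pos 1: z in {0}, choose 0; 0->0 ok
  pos 2: w in {3,4}, choose 4; 0->4 ok
  pos 3: w in {3,4}, choose 4; 4->4 ok
  pos 4: w in {3,4}, choose 3; 4->3 ok
  pos 5: w in {3,4}, choose 4; 3->4 ok
  pos 6: w in {3,4}, choose 4; 4->4 ok
  pos 7: w in {3,4}, choose 3; 4->3 ok
  pos 8: w in {3,4}, choose 3; 3->3 ok
  pos 9: x in {1}, choose 1; 3->1 ok
  pos 10: y in {2}, choose 2; 1->2 ok
  pos 11: x in {1}, choose 1; 2->1 ok
  pos 12: y in {2}, choose 2; 1->2 ok
  pos 13: w in {3,4}, choose 4; 2->4 ok
  pos 14: w in {3,4}, choose 3; 4->3 ok
  pos 15: x in {1}, choose 1; 3->1 ok
  pos 16: x in {1}, choose 1; 1->1 ok
  pos 17: w in {3,4}, choose 3; 1->3 ok
  pos 18: x in {1}, choose 1; 3->1 ok
  pos 19: z in {0}, choose 0; 1->0 ok
  pos 20: w in {3,4}, choose 4; 0->4 ok
  pos 21: w in {3,4}, choose 3; 4->3 ok
  pos 22: w in {3,4}, choose 3; 3->3 ok
  pos 23: w in {3,4}, choose 3; 3->3 ok
  pos 24: z in {0}, choose 0; 3->0 ok
  pos 25: z in {0}, choose 0; 0->0 ok
  pos 26: w in {3,4}, choose 4; 0->4 ok
  pos 27: w in {3,4}, choose 3; 4->3 ok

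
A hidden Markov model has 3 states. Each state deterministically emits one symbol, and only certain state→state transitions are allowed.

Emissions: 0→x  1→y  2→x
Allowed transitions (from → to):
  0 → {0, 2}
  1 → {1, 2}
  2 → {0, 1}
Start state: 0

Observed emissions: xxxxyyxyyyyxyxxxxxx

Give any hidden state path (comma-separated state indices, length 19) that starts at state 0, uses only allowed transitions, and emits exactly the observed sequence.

0,0,0,2,1,1,2,1,1,1,1,2,1,2,0,0,0,0,2

  0: obs=x cand={0,2} pick 0 [start]
  1: obs=x cand={0,2} pick 0 [0->0 ok]
  2: obs=x cand={0,2} pick 0 [0->0 ok]
  3: obs=x cand={0,2} pick 2 [0->2 ok]
  4: obs=y cand={1} pick 1 [2->1 ok]
  5: obs=y cand={1} pick 1 [1->1 ok]
  6: obs=x cand={0,2} pick 2 [1->2 ok]
  7: obs=y cand={1} pick 1 [2->1 ok]
  8: obs=y cand={1} pick 1 [1->1 ok]
  9: obs=y cand={1} pick 1 [1->1 ok]
  10: obs=y cand={1} pick 1 [1->1 ok]
  11: obs=x cand={0,2} pick 2 [1->2 ok]
  12: obs=y cand={1} pick 1 [2->1 ok]
  13: obs=x cand={0,2} pick 2 [1->2 ok]
  14: obs=x cand={0,2} pick 0 [2->0 ok]
  15: obs=x cand={0,2} pick 0 [0->0 ok]
  16: obs=x cand={0,2} pick 0 [0->0 ok]
  17: obs=x cand={0,2} pick 0 [0->0 ok]
  18: obs=x cand={0,2} pick 2 [0->2 ok]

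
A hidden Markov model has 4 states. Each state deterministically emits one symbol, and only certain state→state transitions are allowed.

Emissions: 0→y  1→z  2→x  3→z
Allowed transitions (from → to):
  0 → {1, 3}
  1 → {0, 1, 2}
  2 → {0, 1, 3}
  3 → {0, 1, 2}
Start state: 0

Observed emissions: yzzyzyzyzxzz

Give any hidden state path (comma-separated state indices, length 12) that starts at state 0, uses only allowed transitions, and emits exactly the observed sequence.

0,3,1,0,1,0,1,0,3,2,1,1

  [0] y  {0}  => 0  start
  [1] z  {1,3}  => 3  0->3 ok
  [2] z  {1,3}  => 1  3->1 ok
  [3] y  {0}  => 0  1->0 ok
  [4] z  {1,3}  => 1  0->1 ok
  [5] y  {0}  => 0  1->0 ok
  [6] z  {1,3}  => 1  0->1 ok
  [7] y  {0}  => 0  1->0 ok
  [8] z  {1,3}  => 3  0->3 ok
  [9] x  {2}  => 2  3->2 ok
  [10] z  {1,3}  => 1  2->1 ok
  [11] z  {1,3}  => 1  1->1 ok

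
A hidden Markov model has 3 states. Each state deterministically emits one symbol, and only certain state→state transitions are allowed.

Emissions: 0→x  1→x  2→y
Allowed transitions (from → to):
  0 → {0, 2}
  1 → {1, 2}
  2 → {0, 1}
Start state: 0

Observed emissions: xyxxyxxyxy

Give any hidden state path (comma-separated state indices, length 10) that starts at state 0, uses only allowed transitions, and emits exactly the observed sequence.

0,2,1,1,2,0,0,2,0,2

  0: obs=x cand={0,1} pick 0 [start]
  1: obs=y cand={2} pick 2 [0->2 ok]
  2: obs=x cand={0,1} pick 1 [2->1 ok]
  3: obs=x cand={0,1} pick 1 [1->1 ok]
  4: obs=y cand={2} pick 2 [1->2 ok]
  5: obs=x cand={0,1} pick 0 [2->0 ok]
  6: obs=x cand={0,1} pick 0 [0->0 ok]
  7: obs=y cand={2} pick 2 [0->2 ok]
  8: obs=x cand={0,1} pick 0 [2->0 ok]
  9: obs=y cand={2} pick 2 [0->2 ok]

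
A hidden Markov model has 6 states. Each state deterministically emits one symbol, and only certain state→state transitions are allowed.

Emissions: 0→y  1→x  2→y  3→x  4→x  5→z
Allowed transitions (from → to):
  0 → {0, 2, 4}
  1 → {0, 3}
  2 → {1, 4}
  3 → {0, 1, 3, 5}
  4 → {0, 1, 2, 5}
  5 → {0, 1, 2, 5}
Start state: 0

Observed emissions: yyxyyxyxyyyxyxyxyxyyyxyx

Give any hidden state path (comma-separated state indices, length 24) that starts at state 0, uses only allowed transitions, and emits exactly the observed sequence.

  t0 'y' -> {0,2}, take 0 (start)
  t1 'y' -> {0,2}, take 2 (0->2 ok)
  t2 'x' -> {1,3,4}, take 4 (2->4 ok)
  t3 'y' -> {0,2}, take 0 (4->0 ok)
  t4 'y' -> {0,2}, take 2 (0->2 ok)
  t5 'x' -> {1,3,4}, take 4 (2->4 ok)
  t6 'y' -> {0,2}, take 0 (4->0 ok)
  t7 'x' -> {1,3,4}, take 4 (0->4 ok)
  t8 'y' -> {0,2}, take 0 (4->0 ok)
  t9 'y' -> {0,2}, take 0 (0->0 ok)
  t10 'y' -> {0,2}, take 2 (0->2 ok)
  t11 'x' -> {1,3,4}, take 4 (2->4 ok)
  t12 'y' -> {0,2}, take 2 (4->2 ok)
  t13 'x' -> {1,3,4}, take 4 (2->4 ok)
  t14 'y' -> {0,2}, take 2 (4->2 ok)
  t15 'x' -> {1,3,4}, take 4 (2->4 ok)
  t16 'y' -> {0,2}, take 2 (4->2 ok)
  t17 'x' -> {1,3,4}, take 4 (2->4 ok)
  t18 'y' -> {0,2}, take 0 (4->0 ok)
  t19 'y' -> {0,2}, take 0 (0->0 ok)
  t20 'y' -> {0,2}, take 2 (0->2 ok)
  t21 'x' -> {1,3,4}, take 4 (2->4 ok)
  t22 'y' -> {0,2}, take 2 (4->2 ok)
  t23 'x' -> {1,3,4}, take 1 (2->1 ok)

0,2,4,0,2,4,0,4,0,0,2,4,2,4,2,4,2,4,0,0,2,4,2,1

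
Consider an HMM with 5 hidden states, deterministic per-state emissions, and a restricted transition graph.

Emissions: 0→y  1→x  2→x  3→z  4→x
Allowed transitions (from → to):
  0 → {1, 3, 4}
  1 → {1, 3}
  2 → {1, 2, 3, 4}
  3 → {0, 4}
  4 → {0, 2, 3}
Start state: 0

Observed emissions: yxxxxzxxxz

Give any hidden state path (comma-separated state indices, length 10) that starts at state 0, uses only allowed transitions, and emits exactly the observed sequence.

  pos 0: y in {0}, choose 0; start
  pos 1: x in {1,2,4}, choose 4; 0->4 ok
  pos 2: x in {1,2,4}, choose 2; 4->2 ok
  pos 3: x in {1,2,4}, choose 2; 2->2 ok
  pos 4: x in {1,2,4}, choose 1; 2->1 ok
  pos 5: z in {3}, choose 3; 1->3 ok
  pos 6: x in {1,2,4}, choose 4; 3->4 ok
  pos 7: x in {1,2,4}, choose 2; 4->2 ok
  pos 8: x in {1,2,4}, choose 1; 2->1 ok
  pos 9: z in {3}, choose 3; 1->3 ok

0,4,2,2,1,3,4,2,1,3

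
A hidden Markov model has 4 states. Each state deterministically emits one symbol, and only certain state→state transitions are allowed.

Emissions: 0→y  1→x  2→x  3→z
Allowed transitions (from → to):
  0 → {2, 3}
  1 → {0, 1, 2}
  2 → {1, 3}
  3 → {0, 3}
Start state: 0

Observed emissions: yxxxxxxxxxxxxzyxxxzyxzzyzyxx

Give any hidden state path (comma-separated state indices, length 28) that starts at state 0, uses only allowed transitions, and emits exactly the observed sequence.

0,2,1,2,1,1,2,1,1,1,1,1,2,3,0,2,1,2,3,0,2,3,3,0,3,0,2,1

  t0 'y' -> {0}, take 0 (start)
  t1 'x' -> {1,2}, take 2 (0->2 ok)
  t2 'x' -> {1,2}, take 1 (2->1 ok)
  t3 'x' -> {1,2}, take 2 (1->2 ok)
  t4 'x' -> {1,2}, take 1 (2->1 ok)
  t5 'x' -> {1,2}, take 1 (1->1 ok)
  t6 'x' -> {1,2}, take 2 (1->2 ok)
  t7 'x' -> {1,2}, take 1 (2->1 ok)
  t8 'x' -> {1,2}, take 1 (1->1 ok)
  t9 'x' -> {1,2}, take 1 (1->1 ok)
  t10 'x' -> {1,2}, take 1 (1->1 ok)
  t11 'x' -> {1,2}, take 1 (1->1 ok)
  t12 'x' -> {1,2}, take 2 (1->2 ok)
  t13 'z' -> {3}, take 3 (2->3 ok)
  t14 'y' -> {0}, take 0 (3->0 ok)
  t15 'x' -> {1,2}, take 2 (0->2 ok)
  t16 'x' -> {1,2}, take 1 (2->1 ok)
  t17 'x' -> {1,2}, take 2 (1->2 ok)
  t18 'z' -> {3}, take 3 (2->3 ok)
  t19 'y' -> {0}, take 0 (3->0 ok)
  t20 'x' -> {1,2}, take 2 (0->2 ok)
  t21 'z' -> {3}, take 3 (2->3 ok)
  t22 'z' -> {3}, take 3 (3->3 ok)
  t23 'y' -> {0}, take 0 (3->0 ok)
  t24 'z' -> {3}, take 3 (0->3 ok)
  t25 'y' -> {0}, take 0 (3->0 ok)
  t26 'x' -> {1,2}, take 2 (0->2 ok)
  t27 'x' -> {1,2}, take 1 (2->1 ok)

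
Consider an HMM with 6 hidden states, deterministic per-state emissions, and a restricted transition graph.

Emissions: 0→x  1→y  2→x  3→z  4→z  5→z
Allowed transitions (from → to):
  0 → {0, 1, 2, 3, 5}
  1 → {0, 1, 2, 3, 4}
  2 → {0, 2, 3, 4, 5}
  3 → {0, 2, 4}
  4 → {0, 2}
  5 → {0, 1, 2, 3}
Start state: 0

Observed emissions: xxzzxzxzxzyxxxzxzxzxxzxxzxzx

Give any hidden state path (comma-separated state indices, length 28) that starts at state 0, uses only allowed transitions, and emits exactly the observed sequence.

0,0,5,3,0,3,2,3,0,5,1,0,2,2,3,0,3,2,5,0,0,3,0,2,5,2,3,2

  pos 0: x in {0,2}, choose 0; start
  pos 1: x in {0,2}, choose 0; 0->0 ok
  pos 2: z in {3,4,5}, choose 5; 0->5 ok
  pos 3: z in {3,4,5}, choose 3; 5->3 ok
  pos 4: x in {0,2}, choose 0; 3->0 ok
  pos 5: z in {3,4,5}, choose 3; 0->3 ok
  pos 6: x in {0,2}, choose 2; 3->2 ok
  pos 7: z in {3,4,5}, choose 3; 2->3 ok
  pos 8: x in {0,2}, choose 0; 3->0 ok
  pos 9: z in {3,4,5}, choose 5; 0->5 ok
  pos 10: y in {1}, choose 1; 5->1 ok
  pos 11: x in {0,2}, choose 0; 1->0 ok
  pos 12: x in {0,2}, choose 2; 0->2 ok
  pos 13: x in {0,2}, choose 2; 2->2 ok
  pos 14: z in {3,4,5}, choose 3; 2->3 ok
  pos 15: x in {0,2}, choose 0; 3->0 ok
  pos 16: z in {3,4,5}, choose 3; 0->3 ok
  pos 17: x in {0,2}, choose 2; 3->2 ok
  pos 18: z in {3,4,5}, choose 5; 2->5 ok
  pos 19: x in {0,2}, choose 0; 5->0 ok
  pos 20: x in {0,2}, choose 0; 0->0 ok
  pos 21: z in {3,4,5}, choose 3; 0->3 ok
  pos 22: x in {0,2}, choose 0; 3->0 ok
  pos 23: x in {0,2}, choose 2; 0->2 ok
  pos 24: z in {3,4,5}, choose 5; 2->5 ok
  pos 25: x in {0,2}, choose 2; 5->2 ok
  pos 26: z in {3,4,5}, choose 3; 2->3 ok
  pos 27: x in {0,2}, choose 2; 3->2 ok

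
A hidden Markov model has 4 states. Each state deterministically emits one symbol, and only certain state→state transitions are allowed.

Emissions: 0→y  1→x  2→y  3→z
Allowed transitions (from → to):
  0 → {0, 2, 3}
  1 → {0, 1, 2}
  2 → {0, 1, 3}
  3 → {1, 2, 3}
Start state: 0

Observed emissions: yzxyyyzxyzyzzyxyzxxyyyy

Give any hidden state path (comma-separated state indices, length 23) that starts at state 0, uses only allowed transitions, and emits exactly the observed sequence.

  [0] y  {0,2}  => 0  start
  [1] z  {3}  => 3  0->3 ok
  [2] x  {1}  => 1  3->1 ok
  [3] y  {0,2}  => 0  1->0 ok
  [4] y  {0,2}  => 0  0->0 ok
  [5] y  {0,2}  => 2  0->2 ok
  [6] z  {3}  => 3  2->3 ok
  [7] x  {1}  => 1  3->1 ok
  [8] y  {0,2}  => 0  1->0 ok
  [9] z  {3}  => 3  0->3 ok
  [10] y  {0,2}  => 2  3->2 ok
  [11] z  {3}  => 3  2->3 ok
  [12] z  {3}  => 3  3->3 ok
  [13] y  {0,2}  => 2  3->2 ok
  [14] x  {1}  => 1  2->1 ok
  [15] y  {0,2}  => 0  1->0 ok
  [16] z  {3}  => 3  0->3 ok
  [17] x  {1}  => 1  3->1 ok
  [18] x  {1}  => 1  1->1 ok
  [19] y  {0,2}  => 2  1->2 ok
  [20] y  {0,2}  => 0  2->0 ok
  [21] y  {0,2}  => 2  0->2 ok
  [22] y  {0,2}  => 0  2->0 ok

0,3,1,0,0,2,3,1,0,3,2,3,3,2,1,0,3,1,1,2,0,2,0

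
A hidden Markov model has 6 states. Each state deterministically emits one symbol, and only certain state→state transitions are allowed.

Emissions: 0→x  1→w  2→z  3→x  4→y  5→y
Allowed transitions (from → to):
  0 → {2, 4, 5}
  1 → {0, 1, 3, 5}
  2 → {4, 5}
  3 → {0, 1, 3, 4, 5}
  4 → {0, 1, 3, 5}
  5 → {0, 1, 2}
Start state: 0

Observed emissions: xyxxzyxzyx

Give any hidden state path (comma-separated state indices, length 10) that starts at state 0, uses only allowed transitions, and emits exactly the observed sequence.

  t0 'x' -> {0,3}, take 0 (start)
  t1 'y' -> {4,5}, take 4 (0->4 ok)
  t2 'x' -> {0,3}, take 3 (4->3 ok)
  t3 'x' -> {0,3}, take 0 (3->0 ok)
  t4 'z' -> {2}, take 2 (0->2 ok)
  t5 'y' -> {4,5}, take 5 (2->5 ok)
  t6 'x' -> {0,3}, take 0 (5->0 ok)
  t7 'z' -> {2}, take 2 (0->2 ok)
  t8 'y' -> {4,5}, take 4 (2->4 ok)
  t9 'x' -> {0,3}, take 0 (4->0 ok)

0,4,3,0,2,5,0,2,4,0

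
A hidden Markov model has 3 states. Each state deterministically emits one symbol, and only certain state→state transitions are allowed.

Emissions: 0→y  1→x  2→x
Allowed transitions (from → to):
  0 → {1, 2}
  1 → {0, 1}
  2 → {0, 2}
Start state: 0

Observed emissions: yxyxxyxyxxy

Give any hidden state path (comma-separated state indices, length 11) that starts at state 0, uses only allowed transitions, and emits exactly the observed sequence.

  t0 'y' -> {0}, take 0 (start)
  t1 'x' -> {1,2}, take 1 (0->1 ok)
  t2 'y' -> {0}, take 0 (1->0 ok)
  t3 'x' -> {1,2}, take 1 (0->1 ok)
  t4 'x' -> {1,2}, take 1 (1->1 ok)
  t5 'y' -> {0}, take 0 (1->0 ok)
  t6 'x' -> {1,2}, take 2 (0->2 ok)
  t7 'y' -> {0}, take 0 (2->0 ok)
  t8 'x' -> {1,2}, take 1 (0->1 ok)
  t9 'x' -> {1,2}, take 1 (1->1 ok)
  t10 'y' -> {0}, take 0 (1->0 ok)

0,1,0,1,1,0,2,0,1,1,0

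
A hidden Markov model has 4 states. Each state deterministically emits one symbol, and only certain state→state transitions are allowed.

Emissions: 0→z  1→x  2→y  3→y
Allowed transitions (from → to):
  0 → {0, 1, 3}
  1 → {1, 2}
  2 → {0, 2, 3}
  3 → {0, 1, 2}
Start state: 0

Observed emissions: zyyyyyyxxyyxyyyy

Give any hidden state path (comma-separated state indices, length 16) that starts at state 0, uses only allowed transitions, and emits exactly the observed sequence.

  t0 'z' -> {0}, take 0 (start)
  t1 'y' -> {2,3}, take 3 (0->3 ok)
  t2 'y' -> {2,3}, take 2 (3->2 ok)
  t3 'y' -> {2,3}, take 2 (2->2 ok)
  t4 'y' -> {2,3}, take 3 (2->3 ok)
  t5 'y' -> {2,3}, take 2 (3->2 ok)
  t6 'y' -> {2,3}, take 3 (2->3 ok)
  t7 'x' -> {1}, take 1 (3->1 ok)
  t8 'x' -> {1}, take 1 (1->1 ok)
  t9 'y' -> {2,3}, take 2 (1->2 ok)
  t10 'y' -> {2,3}, take 3 (2->3 ok)
  t11 'x' -> {1}, take 1 (3->1 ok)
  t12 'y' -> {2,3}, take 2 (1->2 ok)
  t13 'y' -> {2,3}, take 3 (2->3 ok)
  t14 'y' -> {2,3}, take 2 (3->2 ok)
  t15 'y' -> {2,3}, take 3 (2->3 ok)

0,3,2,2,3,2,3,1,1,2,3,1,2,3,2,3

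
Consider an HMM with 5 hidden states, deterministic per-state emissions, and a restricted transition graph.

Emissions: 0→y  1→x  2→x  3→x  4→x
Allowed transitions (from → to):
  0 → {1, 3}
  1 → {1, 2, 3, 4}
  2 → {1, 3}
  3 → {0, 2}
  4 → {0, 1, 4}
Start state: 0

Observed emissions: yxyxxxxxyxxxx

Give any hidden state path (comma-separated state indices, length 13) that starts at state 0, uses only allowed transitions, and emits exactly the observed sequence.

0,3,0,1,2,1,4,4,0,1,4,4,4

  0: obs=y cand={0} pick 0 [start]
  1: obs=x cand={1,2,3,4} pick 3 [0->3 ok]
  2: obs=y cand={0} pick 0 [3->0 ok]
  3: obs=x cand={1,2,3,4} pick 1 [0->1 ok]
  4: obs=x cand={1,2,3,4} pick 2 [1->2 ok]
  5: obs=x cand={1,2,3,4} pick 1 [2->1 ok]
  6: obs=x cand={1,2,3,4} pick 4 [1->4 ok]
  7: obs=x cand={1,2,3,4} pick 4 [4->4 ok]
  8: obs=y cand={0} pick 0 [4->0 ok]
  9: obs=x cand={1,2,3,4} pick 1 [0->1 ok]
  10: obs=x cand={1,2,3,4} pick 4 [1->4 ok]
  11: obs=x cand={1,2,3,4} pick 4 [4->4 ok]
  12: obs=x cand={1,2,3,4} pick 4 [4->4 ok]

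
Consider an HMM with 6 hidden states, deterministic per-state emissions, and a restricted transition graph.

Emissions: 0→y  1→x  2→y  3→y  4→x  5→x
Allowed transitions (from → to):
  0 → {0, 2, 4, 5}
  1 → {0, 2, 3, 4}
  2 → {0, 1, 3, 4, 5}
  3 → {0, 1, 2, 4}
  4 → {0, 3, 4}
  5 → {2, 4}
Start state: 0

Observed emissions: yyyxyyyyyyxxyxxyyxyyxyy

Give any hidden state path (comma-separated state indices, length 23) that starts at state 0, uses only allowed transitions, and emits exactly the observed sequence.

0,0,0,5,2,3,2,3,2,0,5,4,3,1,4,3,2,1,0,0,4,0,2

  pos 0: y in {0,2,3}, choose 0; start
  pos 1: y in {0,2,3}, choose 0; 0->0 ok
  pos 2: y in {0,2,3}, choose 0; 0->0 ok
  pos 3: x in {1,4,5}, choose 5; 0->5 ok
  pos 4: y in {0,2,3}, choose 2; 5->2 ok
  pos 5: y in {0,2,3}, choose 3; 2->3 ok
  pos 6: y in {0,2,3}, choose 2; 3->2 ok
  pos 7: y in {0,2,3}, choose 3; 2->3 ok
  pos 8: y in {0,2,3}, choose 2; 3->2 ok
  pos 9: y in {0,2,3}, choose 0; 2->0 ok
  pos 10: x in {1,4,5}, choose 5; 0->5 ok
  pos 11: x in {1,4,5}, choose 4; 5->4 ok
  pos 12: y in {0,2,3}, choose 3; 4->3 ok
  pos 13: x in {1,4,5}, choose 1; 3->1 ok
  pos 14: x in {1,4,5}, choose 4; 1->4 ok
  pos 15: y in {0,2,3}, choose 3; 4->3 ok
  pos 16: y in {0,2,3}, choose 2; 3->2 ok
  pos 17: x in {1,4,5}, choose 1; 2->1 ok
  pos 18: y in {0,2,3}, choose 0; 1->0 ok
  pos 19: y in {0,2,3}, choose 0; 0->0 ok
  pos 20: x in {1,4,5}, choose 4; 0->4 ok
  pos 21: y in {0,2,3}, choose 0; 4->0 ok
  pos 22: y in {0,2,3}, choose 2; 0->2 ok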